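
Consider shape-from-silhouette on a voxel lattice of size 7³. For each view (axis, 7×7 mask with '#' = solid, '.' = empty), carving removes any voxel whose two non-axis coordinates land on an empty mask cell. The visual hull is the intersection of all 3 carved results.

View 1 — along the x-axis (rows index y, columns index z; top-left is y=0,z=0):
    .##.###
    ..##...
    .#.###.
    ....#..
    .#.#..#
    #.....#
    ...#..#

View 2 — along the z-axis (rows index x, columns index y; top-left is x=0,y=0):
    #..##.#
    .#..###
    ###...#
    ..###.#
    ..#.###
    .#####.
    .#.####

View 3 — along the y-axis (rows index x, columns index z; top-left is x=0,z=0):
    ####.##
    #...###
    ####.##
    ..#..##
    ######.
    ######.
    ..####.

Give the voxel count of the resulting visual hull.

50 voxels

full grid |V| = 343
  1. axis=0 (YZ plane), |mask|=19  ⇒  voxels=133
  2. axis=2 (XY plane), |mask|=30  ⇒  voxels=76
  3. axis=1 (XZ plane), |mask|=35  ⇒  voxels=50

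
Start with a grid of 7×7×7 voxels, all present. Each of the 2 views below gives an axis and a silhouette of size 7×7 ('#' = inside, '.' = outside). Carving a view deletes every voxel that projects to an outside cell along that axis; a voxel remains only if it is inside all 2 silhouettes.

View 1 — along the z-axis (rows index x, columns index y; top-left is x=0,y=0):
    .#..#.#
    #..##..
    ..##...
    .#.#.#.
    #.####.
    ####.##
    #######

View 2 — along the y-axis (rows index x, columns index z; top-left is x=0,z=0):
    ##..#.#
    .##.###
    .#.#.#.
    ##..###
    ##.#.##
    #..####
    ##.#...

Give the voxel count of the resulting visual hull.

before carving: 343 voxels (7×7×7)
V1 z: intersect with XY mask (29 set) -- 203 left
V2 y: intersect with XZ mask (30 set) -- 124 left

|visual hull| = 124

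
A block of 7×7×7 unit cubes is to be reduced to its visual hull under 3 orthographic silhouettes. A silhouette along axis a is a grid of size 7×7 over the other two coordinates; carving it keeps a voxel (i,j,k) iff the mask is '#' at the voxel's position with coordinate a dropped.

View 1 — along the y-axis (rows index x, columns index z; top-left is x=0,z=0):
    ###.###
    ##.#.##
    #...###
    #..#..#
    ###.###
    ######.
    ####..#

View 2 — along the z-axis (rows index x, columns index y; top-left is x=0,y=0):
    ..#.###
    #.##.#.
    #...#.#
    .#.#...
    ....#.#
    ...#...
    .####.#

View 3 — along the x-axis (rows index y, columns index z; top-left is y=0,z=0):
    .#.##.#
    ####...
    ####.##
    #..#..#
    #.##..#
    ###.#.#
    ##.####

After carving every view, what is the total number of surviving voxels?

before carving: 343 voxels (7×7×7)
after view 1 [y-axis, 35 of 49 cells solid] → remaining = 245
after view 2 [z-axis, 21 of 49 cells solid] → remaining = 105
after view 3 [x-axis, 32 of 49 cells solid] → remaining = 75

voxel count = 75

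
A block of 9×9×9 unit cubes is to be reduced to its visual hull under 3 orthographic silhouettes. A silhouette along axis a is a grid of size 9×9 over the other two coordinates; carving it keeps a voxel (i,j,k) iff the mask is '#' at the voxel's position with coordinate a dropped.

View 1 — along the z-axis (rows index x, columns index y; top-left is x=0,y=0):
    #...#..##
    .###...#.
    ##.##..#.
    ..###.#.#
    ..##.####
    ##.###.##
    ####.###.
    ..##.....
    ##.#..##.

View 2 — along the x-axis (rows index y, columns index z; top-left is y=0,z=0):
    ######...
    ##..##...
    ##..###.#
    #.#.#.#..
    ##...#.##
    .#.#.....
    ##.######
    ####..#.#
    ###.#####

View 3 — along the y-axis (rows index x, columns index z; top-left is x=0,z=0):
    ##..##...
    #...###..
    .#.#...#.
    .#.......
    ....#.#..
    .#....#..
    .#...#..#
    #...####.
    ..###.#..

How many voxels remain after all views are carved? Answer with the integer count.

start: 9×9×9 = 729 voxels
step 1: project along z, AND mask (45/81) → |grid| = 405
step 2: project along x, AND mask (49/81) → |grid| = 244
step 3: project along y, AND mask (28/81) → |grid| = 87

remaining voxels: 87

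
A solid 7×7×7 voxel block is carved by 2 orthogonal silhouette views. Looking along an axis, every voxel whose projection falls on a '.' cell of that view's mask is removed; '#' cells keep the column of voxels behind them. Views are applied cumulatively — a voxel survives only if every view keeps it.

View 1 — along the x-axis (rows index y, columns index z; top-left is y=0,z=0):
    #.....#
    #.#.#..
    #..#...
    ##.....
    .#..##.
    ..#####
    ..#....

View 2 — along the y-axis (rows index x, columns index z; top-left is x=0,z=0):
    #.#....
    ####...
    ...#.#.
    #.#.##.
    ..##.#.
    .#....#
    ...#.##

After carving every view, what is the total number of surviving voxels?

voxel count = 51

before carving: 343 voxels (7×7×7)
V1 x: intersect with YZ mask (18 set) -- 126 left
V2 y: intersect with XZ mask (20 set) -- 51 left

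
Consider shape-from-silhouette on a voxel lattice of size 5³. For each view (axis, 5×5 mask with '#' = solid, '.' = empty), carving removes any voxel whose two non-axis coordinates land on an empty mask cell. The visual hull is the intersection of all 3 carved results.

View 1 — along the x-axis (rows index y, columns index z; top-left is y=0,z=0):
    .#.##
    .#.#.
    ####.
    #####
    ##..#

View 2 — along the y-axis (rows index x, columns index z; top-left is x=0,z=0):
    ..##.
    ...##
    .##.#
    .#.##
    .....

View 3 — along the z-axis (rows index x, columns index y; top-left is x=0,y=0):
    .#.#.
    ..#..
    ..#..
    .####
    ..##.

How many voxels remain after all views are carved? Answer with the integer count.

remaining voxels: 15

full grid |V| = 125
after view 1 [x-axis, 17 of 25 cells solid] → remaining = 85
after view 2 [y-axis, 10 of 25 cells solid] → remaining = 35
after view 3 [z-axis, 10 of 25 cells solid] → remaining = 15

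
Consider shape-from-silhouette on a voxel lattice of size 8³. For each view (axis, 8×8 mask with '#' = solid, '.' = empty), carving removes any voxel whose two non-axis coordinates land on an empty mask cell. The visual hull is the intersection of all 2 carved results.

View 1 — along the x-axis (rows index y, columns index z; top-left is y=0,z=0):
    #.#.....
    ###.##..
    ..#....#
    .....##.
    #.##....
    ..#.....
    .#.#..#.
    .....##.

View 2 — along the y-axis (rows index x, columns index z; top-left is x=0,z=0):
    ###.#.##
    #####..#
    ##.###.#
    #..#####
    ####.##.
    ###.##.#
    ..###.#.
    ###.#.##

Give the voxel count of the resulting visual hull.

before carving: 512 voxels (8×8×8)
[1] x-view keeps 20 columns → grid now 160
[2] y-view keeps 46 columns → grid now 113

remaining voxels: 113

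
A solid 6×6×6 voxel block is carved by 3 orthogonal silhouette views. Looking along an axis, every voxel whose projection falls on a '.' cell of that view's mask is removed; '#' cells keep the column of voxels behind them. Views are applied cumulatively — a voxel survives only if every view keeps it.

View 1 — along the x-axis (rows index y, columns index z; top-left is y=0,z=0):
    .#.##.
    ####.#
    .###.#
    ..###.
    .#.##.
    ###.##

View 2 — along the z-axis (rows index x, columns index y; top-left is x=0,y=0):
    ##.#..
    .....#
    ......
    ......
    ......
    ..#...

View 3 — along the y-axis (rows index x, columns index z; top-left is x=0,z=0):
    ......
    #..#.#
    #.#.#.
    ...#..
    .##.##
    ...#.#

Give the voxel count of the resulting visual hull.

full grid |V| = 216
after view 1 [x-axis, 23 of 36 cells solid] → remaining = 138
after view 2 [z-axis, 5 of 36 cells solid] → remaining = 20
after view 3 [y-axis, 13 of 36 cells solid] → remaining = 4

|visual hull| = 4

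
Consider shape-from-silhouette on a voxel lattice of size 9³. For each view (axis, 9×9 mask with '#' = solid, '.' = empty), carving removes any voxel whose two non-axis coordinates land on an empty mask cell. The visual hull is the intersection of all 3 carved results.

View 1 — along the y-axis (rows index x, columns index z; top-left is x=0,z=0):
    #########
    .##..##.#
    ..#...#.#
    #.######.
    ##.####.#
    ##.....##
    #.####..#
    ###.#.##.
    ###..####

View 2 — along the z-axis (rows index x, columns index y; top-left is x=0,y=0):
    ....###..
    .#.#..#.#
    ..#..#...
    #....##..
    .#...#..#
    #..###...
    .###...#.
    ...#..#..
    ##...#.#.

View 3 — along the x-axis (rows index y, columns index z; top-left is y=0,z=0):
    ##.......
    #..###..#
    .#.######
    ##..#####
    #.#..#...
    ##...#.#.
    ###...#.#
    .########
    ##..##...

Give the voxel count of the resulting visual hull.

start: 9×9×9 = 729 voxels
carve view 1 (along y, XZ-mask fill 54/81): 486 voxels remain
carve view 2 (along z, XY-mask fill 29/81): 175 voxels remain
carve view 3 (along x, YZ-mask fill 45/81): 97 voxels remain

|visual hull| = 97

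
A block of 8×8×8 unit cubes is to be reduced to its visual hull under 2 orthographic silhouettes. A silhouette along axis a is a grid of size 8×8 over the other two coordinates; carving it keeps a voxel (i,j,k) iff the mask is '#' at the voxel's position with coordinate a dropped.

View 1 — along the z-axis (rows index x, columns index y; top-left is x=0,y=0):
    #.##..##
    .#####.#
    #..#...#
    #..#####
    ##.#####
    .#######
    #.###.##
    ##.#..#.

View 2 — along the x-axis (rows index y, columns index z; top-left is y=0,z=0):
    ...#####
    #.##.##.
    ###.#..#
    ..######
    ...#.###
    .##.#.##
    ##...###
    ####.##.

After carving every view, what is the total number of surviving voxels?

230 voxels

full grid |V| = 512
after view 1 [z-axis, 44 of 64 cells solid] → remaining = 352
after view 2 [x-axis, 41 of 64 cells solid] → remaining = 230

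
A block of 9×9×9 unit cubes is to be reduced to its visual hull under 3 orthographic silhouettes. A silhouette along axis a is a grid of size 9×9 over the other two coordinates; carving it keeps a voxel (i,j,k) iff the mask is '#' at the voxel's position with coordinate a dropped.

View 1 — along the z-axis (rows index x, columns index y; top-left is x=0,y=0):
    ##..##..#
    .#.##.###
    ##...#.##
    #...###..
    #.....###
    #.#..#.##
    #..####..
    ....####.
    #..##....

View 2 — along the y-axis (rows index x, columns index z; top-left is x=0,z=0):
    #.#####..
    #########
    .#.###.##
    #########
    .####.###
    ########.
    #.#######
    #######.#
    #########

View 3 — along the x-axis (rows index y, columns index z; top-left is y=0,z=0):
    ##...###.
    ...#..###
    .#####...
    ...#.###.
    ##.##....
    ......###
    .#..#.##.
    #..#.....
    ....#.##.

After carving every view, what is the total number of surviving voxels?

full grid |V| = 729
carve view 1 (along z, XY-mask fill 41/81): 369 voxels remain
carve view 2 (along y, XZ-mask fill 70/81): 317 voxels remain
carve view 3 (along x, YZ-mask fill 34/81): 128 voxels remain

remaining voxels: 128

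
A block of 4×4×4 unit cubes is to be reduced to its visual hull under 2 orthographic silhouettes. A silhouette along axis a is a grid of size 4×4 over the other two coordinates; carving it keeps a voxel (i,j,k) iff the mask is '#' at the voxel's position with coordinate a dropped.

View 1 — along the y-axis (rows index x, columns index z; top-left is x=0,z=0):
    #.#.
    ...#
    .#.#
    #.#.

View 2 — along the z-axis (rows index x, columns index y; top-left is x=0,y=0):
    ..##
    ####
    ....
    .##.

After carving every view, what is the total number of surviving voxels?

|visual hull| = 12

initial block: 4^3 = 64
carve view 1 (along y, XZ-mask fill 7/16): 28 voxels remain
carve view 2 (along z, XY-mask fill 8/16): 12 voxels remain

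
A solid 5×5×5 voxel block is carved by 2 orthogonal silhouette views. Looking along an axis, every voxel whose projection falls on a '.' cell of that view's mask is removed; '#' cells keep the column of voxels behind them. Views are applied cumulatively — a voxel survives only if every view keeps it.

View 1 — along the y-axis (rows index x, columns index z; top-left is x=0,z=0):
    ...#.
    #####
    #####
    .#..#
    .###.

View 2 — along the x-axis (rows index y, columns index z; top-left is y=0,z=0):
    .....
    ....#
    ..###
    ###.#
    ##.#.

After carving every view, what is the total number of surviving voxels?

voxel count = 35

start: 5×5×5 = 125 voxels
  1. axis=1 (XZ plane), |mask|=16  ⇒  voxels=80
  2. axis=0 (YZ plane), |mask|=11  ⇒  voxels=35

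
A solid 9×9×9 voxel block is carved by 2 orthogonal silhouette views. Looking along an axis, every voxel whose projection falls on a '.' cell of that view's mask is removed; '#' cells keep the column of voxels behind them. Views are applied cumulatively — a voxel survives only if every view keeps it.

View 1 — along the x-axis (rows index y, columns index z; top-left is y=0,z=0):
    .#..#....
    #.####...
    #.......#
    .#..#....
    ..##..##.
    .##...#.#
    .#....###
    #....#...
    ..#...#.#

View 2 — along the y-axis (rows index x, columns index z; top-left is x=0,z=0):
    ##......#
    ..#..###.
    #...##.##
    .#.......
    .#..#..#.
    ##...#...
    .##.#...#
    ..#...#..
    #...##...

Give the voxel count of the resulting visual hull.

remaining voxels: 90

before carving: 729 voxels (9×9×9)
  1. axis=0 (YZ plane), |mask|=28  ⇒  voxels=252
  2. axis=1 (XZ plane), |mask|=28  ⇒  voxels=90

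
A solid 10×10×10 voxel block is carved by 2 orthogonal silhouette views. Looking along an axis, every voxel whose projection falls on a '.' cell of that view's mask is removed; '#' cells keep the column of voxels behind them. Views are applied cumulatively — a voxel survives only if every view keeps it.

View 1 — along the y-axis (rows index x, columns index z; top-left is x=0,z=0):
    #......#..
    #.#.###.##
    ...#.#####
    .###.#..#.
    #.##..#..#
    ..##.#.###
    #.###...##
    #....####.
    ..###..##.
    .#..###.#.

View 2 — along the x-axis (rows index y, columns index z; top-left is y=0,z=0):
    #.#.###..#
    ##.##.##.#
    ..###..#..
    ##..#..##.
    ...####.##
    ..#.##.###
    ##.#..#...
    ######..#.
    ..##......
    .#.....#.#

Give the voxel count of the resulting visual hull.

start: 10×10×10 = 1000 voxels
V1 y: intersect with XZ mask (52 set) -- 520 left
V2 x: intersect with YZ mask (50 set) -- 255 left

voxel count = 255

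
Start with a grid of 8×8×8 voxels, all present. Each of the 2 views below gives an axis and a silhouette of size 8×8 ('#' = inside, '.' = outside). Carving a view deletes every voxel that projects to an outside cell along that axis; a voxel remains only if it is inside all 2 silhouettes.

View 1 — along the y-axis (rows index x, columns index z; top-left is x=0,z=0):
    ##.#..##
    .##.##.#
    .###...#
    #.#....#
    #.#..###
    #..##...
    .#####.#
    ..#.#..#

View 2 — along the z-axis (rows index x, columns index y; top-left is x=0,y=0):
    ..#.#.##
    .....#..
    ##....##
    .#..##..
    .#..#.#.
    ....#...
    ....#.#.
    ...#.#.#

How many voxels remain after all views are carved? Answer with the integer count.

|visual hull| = 89

initial block: 8^3 = 512
carve view 1 (along y, XZ-mask fill 34/64): 272 voxels remain
carve view 2 (along z, XY-mask fill 21/64): 89 voxels remain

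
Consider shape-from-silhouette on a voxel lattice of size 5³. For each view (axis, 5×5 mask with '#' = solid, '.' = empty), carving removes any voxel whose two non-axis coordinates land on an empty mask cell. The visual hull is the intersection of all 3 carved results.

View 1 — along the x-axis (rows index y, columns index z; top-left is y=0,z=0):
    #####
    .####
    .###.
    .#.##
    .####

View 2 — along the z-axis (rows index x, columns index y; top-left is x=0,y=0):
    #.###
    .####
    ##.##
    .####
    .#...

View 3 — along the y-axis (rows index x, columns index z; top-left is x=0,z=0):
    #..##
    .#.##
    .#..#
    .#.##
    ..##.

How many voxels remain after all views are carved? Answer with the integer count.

full grid |V| = 125
V1 x: intersect with YZ mask (19 set) -- 95 left
V2 z: intersect with XY mask (17 set) -- 63 left
V3 y: intersect with XZ mask (13 set) -- 40 left

voxel count = 40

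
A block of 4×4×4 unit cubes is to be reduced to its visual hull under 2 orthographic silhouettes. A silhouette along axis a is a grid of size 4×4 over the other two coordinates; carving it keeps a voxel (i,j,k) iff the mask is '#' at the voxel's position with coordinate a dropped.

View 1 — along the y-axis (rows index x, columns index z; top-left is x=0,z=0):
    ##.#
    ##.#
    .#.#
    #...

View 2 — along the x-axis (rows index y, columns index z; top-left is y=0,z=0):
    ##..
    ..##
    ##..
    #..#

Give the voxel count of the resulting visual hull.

remaining voxels: 21

start: 4×4×4 = 64 voxels
[1] y-view keeps 9 columns → grid now 36
[2] x-view keeps 8 columns → grid now 21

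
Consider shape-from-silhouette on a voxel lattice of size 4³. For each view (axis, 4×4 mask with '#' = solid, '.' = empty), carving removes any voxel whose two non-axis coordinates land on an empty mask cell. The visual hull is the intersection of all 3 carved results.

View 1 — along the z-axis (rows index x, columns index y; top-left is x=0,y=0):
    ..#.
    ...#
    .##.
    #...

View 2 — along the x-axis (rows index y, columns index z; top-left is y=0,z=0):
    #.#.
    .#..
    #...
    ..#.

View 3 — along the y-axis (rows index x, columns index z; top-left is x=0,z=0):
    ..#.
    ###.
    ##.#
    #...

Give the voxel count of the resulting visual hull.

full grid |V| = 64
[1] z-view keeps 5 columns → grid now 20
[2] x-view keeps 5 columns → grid now 6
[3] y-view keeps 8 columns → grid now 4

remaining voxels: 4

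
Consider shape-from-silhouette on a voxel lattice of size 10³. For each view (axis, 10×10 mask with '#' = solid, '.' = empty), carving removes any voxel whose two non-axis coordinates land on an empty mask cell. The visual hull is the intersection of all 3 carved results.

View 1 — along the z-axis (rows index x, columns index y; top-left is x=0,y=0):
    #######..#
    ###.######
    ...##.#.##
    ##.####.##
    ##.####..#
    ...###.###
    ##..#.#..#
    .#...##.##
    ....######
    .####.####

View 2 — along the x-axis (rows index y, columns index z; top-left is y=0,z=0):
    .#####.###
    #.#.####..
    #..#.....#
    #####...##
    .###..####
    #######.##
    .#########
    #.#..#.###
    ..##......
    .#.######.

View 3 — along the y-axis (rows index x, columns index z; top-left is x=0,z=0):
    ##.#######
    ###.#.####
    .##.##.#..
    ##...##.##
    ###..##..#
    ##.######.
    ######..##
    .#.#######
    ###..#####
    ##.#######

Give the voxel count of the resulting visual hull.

before carving: 1000 voxels (10×10×10)
carve view 1 (along z, XY-mask fill 67/100): 670 voxels remain
carve view 2 (along x, YZ-mask fill 64/100): 448 voxels remain
carve view 3 (along y, XZ-mask fill 75/100): 327 voxels remain

remaining voxels: 327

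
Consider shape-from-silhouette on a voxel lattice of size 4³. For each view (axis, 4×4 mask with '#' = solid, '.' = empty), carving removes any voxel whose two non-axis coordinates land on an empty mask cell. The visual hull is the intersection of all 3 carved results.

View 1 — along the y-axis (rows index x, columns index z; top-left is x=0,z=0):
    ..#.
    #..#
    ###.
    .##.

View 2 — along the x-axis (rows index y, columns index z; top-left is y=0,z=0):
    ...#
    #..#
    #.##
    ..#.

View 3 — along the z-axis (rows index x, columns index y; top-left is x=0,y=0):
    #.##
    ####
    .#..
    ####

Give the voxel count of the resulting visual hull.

before carving: 64 voxels (4×4×4)
[1] y-view keeps 8 columns → grid now 32
[2] x-view keeps 7 columns → grid now 13
[3] z-view keeps 12 columns → grid now 10

remaining voxels: 10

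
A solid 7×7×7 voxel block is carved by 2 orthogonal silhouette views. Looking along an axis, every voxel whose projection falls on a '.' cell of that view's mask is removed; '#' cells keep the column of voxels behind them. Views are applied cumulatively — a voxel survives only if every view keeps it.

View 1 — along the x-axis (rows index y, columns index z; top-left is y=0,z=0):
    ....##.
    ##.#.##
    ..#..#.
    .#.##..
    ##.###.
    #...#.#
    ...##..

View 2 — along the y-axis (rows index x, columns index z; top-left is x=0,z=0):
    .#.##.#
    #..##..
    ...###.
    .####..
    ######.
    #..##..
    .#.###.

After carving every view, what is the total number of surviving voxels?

100 voxels

start: 7×7×7 = 343 voxels
V1 x: intersect with YZ mask (22 set) -- 154 left
V2 y: intersect with XZ mask (27 set) -- 100 left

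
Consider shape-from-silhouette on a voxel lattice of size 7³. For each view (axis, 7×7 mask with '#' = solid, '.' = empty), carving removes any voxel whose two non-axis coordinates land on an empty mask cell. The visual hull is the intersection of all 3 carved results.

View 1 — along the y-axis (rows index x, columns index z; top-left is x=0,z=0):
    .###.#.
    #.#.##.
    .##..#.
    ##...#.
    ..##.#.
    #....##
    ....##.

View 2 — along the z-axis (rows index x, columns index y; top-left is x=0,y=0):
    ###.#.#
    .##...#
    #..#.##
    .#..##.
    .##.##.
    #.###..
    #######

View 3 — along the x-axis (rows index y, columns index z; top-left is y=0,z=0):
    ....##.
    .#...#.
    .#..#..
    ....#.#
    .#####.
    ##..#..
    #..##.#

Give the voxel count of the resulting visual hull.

full grid |V| = 343
[1] y-view keeps 22 columns → grid now 154
[2] z-view keeps 30 columns → grid now 91
[3] x-view keeps 20 columns → grid now 37

37 voxels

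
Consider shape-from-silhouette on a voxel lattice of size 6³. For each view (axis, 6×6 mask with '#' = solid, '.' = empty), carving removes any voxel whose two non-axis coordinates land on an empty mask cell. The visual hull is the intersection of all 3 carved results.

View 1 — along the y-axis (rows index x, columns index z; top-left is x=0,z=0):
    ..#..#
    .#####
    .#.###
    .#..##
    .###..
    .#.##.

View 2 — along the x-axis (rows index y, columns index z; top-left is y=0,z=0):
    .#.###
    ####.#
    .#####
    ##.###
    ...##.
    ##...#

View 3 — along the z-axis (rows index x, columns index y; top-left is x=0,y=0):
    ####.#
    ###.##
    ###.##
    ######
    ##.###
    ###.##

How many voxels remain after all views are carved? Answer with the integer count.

start: 6×6×6 = 216 voxels
after view 1 [y-axis, 20 of 36 cells solid] → remaining = 120
after view 2 [x-axis, 24 of 36 cells solid] → remaining = 87
after view 3 [z-axis, 31 of 36 cells solid] → remaining = 73

|visual hull| = 73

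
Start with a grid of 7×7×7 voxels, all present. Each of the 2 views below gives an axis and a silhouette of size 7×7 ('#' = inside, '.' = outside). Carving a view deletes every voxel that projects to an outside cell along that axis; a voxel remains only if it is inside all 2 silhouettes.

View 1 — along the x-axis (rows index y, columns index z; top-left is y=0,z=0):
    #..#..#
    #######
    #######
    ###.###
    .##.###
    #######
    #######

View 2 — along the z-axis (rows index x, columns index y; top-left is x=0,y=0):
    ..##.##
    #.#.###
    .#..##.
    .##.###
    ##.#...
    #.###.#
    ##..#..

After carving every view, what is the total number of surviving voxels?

voxel count = 167

before carving: 343 voxels (7×7×7)
after view 1 [x-axis, 42 of 49 cells solid] → remaining = 294
after view 2 [z-axis, 28 of 49 cells solid] → remaining = 167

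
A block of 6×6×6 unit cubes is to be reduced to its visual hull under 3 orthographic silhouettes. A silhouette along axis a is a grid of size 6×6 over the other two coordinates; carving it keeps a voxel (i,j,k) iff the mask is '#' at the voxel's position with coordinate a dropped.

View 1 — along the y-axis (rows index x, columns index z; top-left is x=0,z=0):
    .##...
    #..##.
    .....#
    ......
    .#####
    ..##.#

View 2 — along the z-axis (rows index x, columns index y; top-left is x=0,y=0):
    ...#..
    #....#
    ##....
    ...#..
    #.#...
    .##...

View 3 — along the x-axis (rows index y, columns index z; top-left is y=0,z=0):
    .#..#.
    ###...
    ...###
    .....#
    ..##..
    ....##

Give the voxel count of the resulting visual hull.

|visual hull| = 10

full grid |V| = 216
  1. axis=1 (XZ plane), |mask|=14  ⇒  voxels=84
  2. axis=2 (XY plane), |mask|=10  ⇒  voxels=26
  3. axis=0 (YZ plane), |mask|=13  ⇒  voxels=10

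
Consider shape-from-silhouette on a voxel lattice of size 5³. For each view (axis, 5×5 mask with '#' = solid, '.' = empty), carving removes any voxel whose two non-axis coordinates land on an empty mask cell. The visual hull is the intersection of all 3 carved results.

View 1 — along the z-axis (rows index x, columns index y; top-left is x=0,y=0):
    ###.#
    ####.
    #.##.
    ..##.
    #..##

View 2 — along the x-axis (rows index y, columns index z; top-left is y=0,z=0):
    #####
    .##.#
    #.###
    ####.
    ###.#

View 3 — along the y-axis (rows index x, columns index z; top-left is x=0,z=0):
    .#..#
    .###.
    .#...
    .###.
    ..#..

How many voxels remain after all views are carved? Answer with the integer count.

start: 5×5×5 = 125 voxels
after view 1 [z-axis, 16 of 25 cells solid] → remaining = 80
after view 2 [x-axis, 20 of 25 cells solid] → remaining = 66
after view 3 [y-axis, 10 of 25 cells solid] → remaining = 27

|visual hull| = 27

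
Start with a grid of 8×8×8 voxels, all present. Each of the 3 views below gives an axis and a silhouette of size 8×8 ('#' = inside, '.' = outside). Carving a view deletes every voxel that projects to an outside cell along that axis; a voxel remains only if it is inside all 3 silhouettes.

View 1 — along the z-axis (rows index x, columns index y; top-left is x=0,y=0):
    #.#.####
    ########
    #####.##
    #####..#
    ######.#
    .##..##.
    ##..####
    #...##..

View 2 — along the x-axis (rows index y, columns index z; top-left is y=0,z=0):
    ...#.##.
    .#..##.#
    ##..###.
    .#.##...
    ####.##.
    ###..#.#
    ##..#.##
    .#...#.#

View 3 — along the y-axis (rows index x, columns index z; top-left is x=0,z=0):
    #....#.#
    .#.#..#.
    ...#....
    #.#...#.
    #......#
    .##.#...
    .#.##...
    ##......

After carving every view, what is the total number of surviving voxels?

start: 8×8×8 = 512 voxels
step 1: project along z, AND mask (47/64) → |grid| = 376
step 2: project along x, AND mask (34/64) → |grid| = 202
step 3: project along y, AND mask (20/64) → |grid| = 62

|visual hull| = 62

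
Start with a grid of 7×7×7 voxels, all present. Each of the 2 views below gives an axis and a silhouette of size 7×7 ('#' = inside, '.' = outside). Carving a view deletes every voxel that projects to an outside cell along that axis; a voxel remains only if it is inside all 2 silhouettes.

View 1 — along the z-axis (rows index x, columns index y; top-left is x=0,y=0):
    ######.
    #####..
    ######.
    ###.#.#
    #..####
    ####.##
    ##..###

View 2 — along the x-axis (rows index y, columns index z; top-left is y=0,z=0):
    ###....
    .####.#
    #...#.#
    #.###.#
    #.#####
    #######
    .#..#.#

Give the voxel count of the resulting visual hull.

initial block: 7^3 = 343
  1. axis=2 (XY plane), |mask|=38  ⇒  voxels=266
  2. axis=0 (YZ plane), |mask|=32  ⇒  voxels=174

remaining voxels: 174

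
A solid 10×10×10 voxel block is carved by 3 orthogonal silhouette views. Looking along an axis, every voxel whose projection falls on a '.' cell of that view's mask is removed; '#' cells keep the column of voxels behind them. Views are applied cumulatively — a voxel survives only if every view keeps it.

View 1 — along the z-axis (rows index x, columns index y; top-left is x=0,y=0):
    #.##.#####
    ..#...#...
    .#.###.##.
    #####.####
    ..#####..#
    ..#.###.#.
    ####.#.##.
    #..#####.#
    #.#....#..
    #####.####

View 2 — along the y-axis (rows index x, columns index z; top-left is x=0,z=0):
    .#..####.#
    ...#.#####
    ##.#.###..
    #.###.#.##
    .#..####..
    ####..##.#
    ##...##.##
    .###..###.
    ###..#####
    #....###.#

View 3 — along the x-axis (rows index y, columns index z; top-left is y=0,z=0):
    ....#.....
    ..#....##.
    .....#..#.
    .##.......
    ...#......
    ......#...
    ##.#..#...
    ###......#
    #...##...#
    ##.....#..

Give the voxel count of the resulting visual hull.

full grid |V| = 1000
V1 z: intersect with XY mask (62 set) -- 620 left
V2 y: intersect with XZ mask (62 set) -- 377 left
V3 x: intersect with YZ mask (25 set) -- 95 left

remaining voxels: 95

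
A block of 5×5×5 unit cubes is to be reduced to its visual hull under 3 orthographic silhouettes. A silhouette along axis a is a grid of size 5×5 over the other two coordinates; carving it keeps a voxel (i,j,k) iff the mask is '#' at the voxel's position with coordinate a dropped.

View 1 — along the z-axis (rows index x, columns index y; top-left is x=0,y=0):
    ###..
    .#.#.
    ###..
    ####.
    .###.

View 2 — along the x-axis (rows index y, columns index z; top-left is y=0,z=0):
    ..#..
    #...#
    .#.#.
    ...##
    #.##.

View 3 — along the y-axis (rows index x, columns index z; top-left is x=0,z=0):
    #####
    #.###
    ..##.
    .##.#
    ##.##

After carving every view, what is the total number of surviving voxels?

remaining voxels: 21

full grid |V| = 125
step 1: project along z, AND mask (15/25) → |grid| = 75
step 2: project along x, AND mask (10/25) → |grid| = 27
step 3: project along y, AND mask (18/25) → |grid| = 21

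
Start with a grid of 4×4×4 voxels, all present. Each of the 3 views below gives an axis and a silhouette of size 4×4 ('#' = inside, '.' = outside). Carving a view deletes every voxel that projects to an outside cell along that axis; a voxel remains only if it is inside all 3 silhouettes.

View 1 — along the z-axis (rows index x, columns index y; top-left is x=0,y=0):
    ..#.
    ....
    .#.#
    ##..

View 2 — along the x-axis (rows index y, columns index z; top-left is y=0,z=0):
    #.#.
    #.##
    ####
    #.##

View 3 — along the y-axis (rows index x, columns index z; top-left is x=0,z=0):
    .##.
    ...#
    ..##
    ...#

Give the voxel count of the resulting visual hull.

before carving: 64 voxels (4×4×4)
[1] z-view keeps 5 columns → grid now 20
[2] x-view keeps 12 columns → grid now 15
[3] y-view keeps 6 columns → grid now 7

remaining voxels: 7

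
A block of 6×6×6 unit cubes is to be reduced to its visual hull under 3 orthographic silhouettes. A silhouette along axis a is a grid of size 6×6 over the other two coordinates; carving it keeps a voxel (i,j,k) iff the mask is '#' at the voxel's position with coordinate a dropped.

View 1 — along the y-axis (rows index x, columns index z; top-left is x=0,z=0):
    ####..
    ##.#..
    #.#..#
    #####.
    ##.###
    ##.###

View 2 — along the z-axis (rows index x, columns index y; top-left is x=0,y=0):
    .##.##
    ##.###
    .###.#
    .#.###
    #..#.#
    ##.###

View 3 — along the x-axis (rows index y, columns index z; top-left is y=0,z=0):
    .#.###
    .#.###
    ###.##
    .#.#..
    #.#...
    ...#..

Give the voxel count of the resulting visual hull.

before carving: 216 voxels (6×6×6)
[1] y-view keeps 25 columns → grid now 150
[2] z-view keeps 25 columns → grid now 103
[3] x-view keeps 18 columns → grid now 47

47 voxels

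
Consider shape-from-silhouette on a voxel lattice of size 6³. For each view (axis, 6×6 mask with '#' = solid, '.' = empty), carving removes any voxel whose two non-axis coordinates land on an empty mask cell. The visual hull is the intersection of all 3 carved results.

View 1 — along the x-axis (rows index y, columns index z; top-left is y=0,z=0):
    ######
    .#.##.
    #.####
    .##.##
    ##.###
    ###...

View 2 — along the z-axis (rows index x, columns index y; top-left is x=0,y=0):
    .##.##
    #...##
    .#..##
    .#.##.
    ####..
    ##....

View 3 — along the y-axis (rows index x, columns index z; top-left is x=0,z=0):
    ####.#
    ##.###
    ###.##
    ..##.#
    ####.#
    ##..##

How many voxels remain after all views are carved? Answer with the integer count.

|visual hull| = 59

before carving: 216 voxels (6×6×6)
carve view 1 (along x, YZ-mask fill 26/36): 156 voxels remain
carve view 2 (along z, XY-mask fill 19/36): 80 voxels remain
carve view 3 (along y, XZ-mask fill 27/36): 59 voxels remain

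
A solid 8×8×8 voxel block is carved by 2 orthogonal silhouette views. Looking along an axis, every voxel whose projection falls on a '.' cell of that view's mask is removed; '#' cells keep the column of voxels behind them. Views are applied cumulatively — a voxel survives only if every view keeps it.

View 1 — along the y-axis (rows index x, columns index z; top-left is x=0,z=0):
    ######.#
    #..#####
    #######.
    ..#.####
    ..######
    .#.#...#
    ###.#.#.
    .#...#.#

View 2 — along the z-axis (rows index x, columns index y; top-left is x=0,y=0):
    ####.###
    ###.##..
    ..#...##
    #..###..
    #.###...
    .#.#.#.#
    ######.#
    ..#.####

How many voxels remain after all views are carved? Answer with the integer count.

206 voxels

start: 8×8×8 = 512 voxels
  1. axis=1 (XZ plane), |mask|=42  ⇒  voxels=336
  2. axis=2 (XY plane), |mask|=39  ⇒  voxels=206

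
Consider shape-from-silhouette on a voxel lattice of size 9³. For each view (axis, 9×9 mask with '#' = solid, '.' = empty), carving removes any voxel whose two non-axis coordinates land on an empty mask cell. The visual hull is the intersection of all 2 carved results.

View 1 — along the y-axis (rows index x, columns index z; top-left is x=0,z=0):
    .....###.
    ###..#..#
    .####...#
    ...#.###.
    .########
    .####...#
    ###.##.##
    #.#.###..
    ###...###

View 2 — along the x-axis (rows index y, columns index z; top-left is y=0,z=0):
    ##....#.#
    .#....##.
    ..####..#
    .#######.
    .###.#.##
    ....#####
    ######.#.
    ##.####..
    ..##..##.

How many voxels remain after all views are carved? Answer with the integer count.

remaining voxels: 252

start: 9×9×9 = 729 voxels
carve view 1 (along y, XZ-mask fill 48/81): 432 voxels remain
carve view 2 (along x, YZ-mask fill 47/81): 252 voxels remain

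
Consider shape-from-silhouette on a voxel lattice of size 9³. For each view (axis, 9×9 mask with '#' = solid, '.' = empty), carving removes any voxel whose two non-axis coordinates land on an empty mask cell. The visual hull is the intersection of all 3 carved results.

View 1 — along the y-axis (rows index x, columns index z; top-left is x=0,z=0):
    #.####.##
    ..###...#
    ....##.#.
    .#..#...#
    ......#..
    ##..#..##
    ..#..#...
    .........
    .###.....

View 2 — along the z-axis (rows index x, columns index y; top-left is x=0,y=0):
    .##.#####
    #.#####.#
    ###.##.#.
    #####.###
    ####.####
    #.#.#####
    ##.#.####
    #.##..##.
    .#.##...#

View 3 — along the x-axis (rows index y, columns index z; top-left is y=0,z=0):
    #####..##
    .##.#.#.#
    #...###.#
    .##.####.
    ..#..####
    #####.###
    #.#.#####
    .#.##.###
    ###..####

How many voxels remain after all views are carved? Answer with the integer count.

130 voxels

initial block: 9^3 = 729
[1] y-view keeps 28 columns → grid now 252
[2] z-view keeps 59 columns → grid now 188
[3] x-view keeps 56 columns → grid now 130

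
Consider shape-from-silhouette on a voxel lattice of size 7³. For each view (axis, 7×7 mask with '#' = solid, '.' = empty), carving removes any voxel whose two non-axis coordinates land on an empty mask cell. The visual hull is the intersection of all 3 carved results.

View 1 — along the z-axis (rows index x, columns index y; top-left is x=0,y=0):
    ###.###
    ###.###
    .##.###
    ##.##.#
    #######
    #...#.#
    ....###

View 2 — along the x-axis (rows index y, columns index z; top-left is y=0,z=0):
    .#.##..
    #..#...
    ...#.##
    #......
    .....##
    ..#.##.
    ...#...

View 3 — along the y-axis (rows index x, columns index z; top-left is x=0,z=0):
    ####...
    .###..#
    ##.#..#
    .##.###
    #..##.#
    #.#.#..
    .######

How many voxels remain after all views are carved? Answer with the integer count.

remaining voxels: 42

full grid |V| = 343
step 1: project along z, AND mask (35/49) → |grid| = 245
step 2: project along x, AND mask (15/49) → |grid| = 75
step 3: project along y, AND mask (30/49) → |grid| = 42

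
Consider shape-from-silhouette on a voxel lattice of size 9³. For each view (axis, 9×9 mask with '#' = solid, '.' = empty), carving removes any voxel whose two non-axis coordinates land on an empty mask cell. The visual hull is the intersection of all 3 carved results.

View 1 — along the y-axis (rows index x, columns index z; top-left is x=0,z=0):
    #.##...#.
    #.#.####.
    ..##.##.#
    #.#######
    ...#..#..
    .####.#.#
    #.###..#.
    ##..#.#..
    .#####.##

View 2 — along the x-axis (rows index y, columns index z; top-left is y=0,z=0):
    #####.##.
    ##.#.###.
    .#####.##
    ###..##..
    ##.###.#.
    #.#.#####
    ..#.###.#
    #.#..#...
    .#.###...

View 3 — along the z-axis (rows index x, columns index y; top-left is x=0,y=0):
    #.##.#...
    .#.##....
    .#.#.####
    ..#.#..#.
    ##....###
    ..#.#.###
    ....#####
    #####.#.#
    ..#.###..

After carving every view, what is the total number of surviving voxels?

132 voxels

start: 9×9×9 = 729 voxels
carve view 1 (along y, XZ-mask fill 47/81): 423 voxels remain
carve view 2 (along x, YZ-mask fill 50/81): 260 voxels remain
carve view 3 (along z, XY-mask fill 42/81): 132 voxels remain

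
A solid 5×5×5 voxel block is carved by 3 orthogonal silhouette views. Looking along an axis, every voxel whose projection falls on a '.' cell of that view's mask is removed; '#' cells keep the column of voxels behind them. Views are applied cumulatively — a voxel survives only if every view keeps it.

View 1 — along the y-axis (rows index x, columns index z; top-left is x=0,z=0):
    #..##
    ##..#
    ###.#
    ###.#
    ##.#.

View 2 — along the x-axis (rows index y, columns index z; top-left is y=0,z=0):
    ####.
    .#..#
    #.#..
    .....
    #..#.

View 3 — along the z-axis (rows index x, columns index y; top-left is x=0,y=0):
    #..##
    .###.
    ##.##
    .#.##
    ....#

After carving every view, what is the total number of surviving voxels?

before carving: 125 voxels (5×5×5)
  1. axis=1 (XZ plane), |mask|=17  ⇒  voxels=85
  2. axis=0 (YZ plane), |mask|=10  ⇒  voxels=35
  3. axis=2 (XY plane), |mask|=14  ⇒  voxels=18

18 voxels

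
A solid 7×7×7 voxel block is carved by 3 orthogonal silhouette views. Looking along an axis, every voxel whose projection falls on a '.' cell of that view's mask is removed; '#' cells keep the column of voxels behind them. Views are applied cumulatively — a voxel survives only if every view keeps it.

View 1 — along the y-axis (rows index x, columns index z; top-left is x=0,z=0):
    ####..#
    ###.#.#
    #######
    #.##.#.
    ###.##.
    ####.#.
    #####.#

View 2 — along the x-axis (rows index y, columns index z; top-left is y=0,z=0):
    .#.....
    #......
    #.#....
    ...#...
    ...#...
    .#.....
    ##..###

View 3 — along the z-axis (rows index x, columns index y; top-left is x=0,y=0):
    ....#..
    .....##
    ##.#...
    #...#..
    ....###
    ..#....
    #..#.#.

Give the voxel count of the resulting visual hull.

initial block: 7^3 = 343
step 1: project along y, AND mask (37/49) → |grid| = 259
step 2: project along x, AND mask (12/49) → |grid| = 68
step 3: project along z, AND mask (15/49) → |grid| = 20

voxel count = 20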